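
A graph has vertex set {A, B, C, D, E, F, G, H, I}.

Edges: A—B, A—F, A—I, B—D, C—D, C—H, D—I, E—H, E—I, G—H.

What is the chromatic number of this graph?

3

The cycle I-D-C-H-E-I has odd length 5, so it cannot be 2-colored; at least 3 colors are needed.
One proper 3-coloring: A=1, B=2, C=2, D=1, E=3, F=2, G=2, H=1, I=2. Each edge has distinct colors on its endpoints.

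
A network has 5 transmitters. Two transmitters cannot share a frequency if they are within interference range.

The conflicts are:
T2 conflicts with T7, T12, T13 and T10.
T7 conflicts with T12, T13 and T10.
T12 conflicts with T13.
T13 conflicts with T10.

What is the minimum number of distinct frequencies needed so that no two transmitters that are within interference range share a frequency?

4

T2, T7, T12, T13 pairwise conflict, so at least 4 frequencies are needed.
4 frequencies suffice: frequency 1 → {T13}; frequency 2 → {T2}; frequency 3 → {T7}; frequency 4 → {T12, T10}. No two conflicting transmitters share a frequency.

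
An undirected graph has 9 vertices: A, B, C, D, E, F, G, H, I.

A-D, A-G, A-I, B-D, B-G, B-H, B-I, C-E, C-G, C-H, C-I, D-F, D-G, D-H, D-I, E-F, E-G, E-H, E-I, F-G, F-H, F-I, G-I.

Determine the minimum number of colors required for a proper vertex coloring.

C, E, G, I are mutually adjacent (a clique of size 4), so at least 4 colors are needed.
One proper 4-coloring: A=4, B=4, C=4, D=3, E=3, F=4, G=1, H=1, I=2. Each edge has distinct colors on its endpoints.

4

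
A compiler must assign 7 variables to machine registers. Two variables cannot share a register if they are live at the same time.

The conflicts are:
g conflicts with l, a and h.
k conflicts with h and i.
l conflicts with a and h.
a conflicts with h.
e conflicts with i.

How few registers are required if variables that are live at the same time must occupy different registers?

g, l, a, h all conflict with each other, so at least 4 registers are needed.
Using 4 registers: g=2, k=2, l=4, a=3, h=1, e=2, i=1. Every pair that conflicts lands in different registers.

4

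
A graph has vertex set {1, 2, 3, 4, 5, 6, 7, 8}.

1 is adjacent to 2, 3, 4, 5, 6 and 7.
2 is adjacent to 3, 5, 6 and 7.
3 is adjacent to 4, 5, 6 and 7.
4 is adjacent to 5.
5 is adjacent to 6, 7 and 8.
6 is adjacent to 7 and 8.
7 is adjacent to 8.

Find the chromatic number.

6

1, 2, 3, 5, 6, 7 are mutually adjacent (a clique of size 6), so at least 6 colors are needed.
6 colors suffice: 1=b, 2=f, 3=c, 4=d, 5=a, 6=d, 7=e, 8=b. Every edge joins two different colors.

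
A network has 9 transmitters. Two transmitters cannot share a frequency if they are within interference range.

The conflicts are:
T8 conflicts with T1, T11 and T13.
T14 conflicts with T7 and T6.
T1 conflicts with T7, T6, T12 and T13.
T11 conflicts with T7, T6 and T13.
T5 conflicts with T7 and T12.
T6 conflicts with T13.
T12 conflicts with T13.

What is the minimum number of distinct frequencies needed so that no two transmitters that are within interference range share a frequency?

T8, T1, T13 all conflict with each other, so at least 3 frequencies are needed.
Using 3 frequencies: T8=3, T14=1, T1=1, T11=1, T5=1, T7=2, T6=3, T12=3, T13=2. Each listed conflict is separated.

3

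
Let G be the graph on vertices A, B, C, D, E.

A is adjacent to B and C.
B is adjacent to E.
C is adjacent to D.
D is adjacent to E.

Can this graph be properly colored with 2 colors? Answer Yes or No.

The cycle D-E-B-A-C-D has odd length 5, so it cannot be 2-colored; at least 3 colors are needed.
So 2 colors are not enough.

No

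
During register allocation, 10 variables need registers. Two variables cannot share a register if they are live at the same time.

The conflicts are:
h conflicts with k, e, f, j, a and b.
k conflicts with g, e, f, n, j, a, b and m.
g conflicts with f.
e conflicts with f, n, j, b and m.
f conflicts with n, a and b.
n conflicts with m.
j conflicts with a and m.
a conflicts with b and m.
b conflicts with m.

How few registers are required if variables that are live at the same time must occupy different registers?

h, k, e, f, b pairwise conflict, so at least 5 registers are needed.
Using 5 registers: h=5, k=1, g=3, e=3, f=2, n=4, j=4, a=3, b=4, m=2. No two conflicting variables share a register.

5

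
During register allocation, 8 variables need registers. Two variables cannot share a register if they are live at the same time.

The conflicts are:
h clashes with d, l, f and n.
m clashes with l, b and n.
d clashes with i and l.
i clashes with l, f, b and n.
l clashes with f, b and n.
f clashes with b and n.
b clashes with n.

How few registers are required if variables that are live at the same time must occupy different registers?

i, l, f, b, n pairwise conflict, so at least 5 registers are needed.
Using 5 registers: h=3, m=4, d=2, i=5, l=1, f=4, b=3, n=2. Every pair that conflicts lands in different registers.

5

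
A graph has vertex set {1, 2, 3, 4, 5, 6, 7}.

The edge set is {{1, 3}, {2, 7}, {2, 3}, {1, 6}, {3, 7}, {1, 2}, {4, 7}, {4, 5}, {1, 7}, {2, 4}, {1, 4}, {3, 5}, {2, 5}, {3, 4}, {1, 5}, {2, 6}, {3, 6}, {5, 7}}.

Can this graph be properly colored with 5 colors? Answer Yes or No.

1, 2, 3, 4, 5, 7 form a clique, so at least 6 colors are needed.
So 5 colors are not enough.

No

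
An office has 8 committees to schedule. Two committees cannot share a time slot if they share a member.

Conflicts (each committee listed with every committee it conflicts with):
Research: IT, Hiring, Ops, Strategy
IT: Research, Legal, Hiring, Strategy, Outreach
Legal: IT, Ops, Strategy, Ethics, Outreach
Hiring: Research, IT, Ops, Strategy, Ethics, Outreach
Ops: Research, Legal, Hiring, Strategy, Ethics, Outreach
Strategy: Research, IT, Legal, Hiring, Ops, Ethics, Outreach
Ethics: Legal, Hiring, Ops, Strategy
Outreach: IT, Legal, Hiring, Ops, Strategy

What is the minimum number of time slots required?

4

Legal, Ops, Strategy, Ethics pairwise conflict, so at least 4 time slots are needed.
Using 4 time slots: Research=4, IT=2, Legal=3, Hiring=3, Ops=2, Strategy=1, Ethics=4, Outreach=4. Every pair that conflicts lands in different time slots.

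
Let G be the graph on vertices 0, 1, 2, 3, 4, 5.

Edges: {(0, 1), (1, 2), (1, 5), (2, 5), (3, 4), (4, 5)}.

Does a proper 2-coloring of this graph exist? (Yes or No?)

No

1, 2, 5 are pairwise adjacent, so at least 3 colors are needed.
So 2 colors are not enough.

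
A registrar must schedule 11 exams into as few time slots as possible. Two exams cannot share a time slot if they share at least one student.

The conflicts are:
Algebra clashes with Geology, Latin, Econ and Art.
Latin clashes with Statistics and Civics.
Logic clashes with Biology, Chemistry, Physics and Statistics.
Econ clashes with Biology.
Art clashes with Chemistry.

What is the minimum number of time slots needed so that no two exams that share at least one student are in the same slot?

Art and Chemistry conflict, so at least 2 time slots are needed.
2 time slots suffice: time slot 1 → {Geology, Latin, Logic, Econ, Art}; time slot 2 → {Algebra, Biology, Chemistry, Physics, Statistics, Civics}. Each listed conflict is separated.

2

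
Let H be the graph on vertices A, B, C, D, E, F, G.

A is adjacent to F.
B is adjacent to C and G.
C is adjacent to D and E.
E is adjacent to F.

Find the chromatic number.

C and D are adjacent, so at least 2 colors are needed.
One proper 2-coloring: A=2, B=2, C=1, D=2, E=2, F=1, G=1. Every edge joins two different colors.

2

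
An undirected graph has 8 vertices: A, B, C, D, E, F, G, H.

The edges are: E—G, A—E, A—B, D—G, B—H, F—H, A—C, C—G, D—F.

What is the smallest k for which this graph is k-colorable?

3

The cycle E-A-B-H-F-D-G-E has odd length 7, so it cannot be 2-colored; at least 3 colors are needed.
3 colors suffice: A=1, B=2, C=2, D=3, E=2, F=2, G=1, H=1. Each edge has distinct colors on its endpoints.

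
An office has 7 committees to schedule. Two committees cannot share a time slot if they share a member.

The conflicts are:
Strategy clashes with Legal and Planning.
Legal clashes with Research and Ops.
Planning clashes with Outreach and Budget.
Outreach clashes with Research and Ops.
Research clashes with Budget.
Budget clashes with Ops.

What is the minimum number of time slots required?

The cycle Planning-Strategy-Legal-Ops-Outreach-Planning has odd length 5, so it cannot be 2-colored; at least 3 time slots are needed.
3 time slots suffice: time slot 1 → {Legal, Planning}; time slot 2 → {Strategy, Research, Ops}; time slot 3 → {Outreach, Budget}. Every pair that conflicts lands in different time slots.

3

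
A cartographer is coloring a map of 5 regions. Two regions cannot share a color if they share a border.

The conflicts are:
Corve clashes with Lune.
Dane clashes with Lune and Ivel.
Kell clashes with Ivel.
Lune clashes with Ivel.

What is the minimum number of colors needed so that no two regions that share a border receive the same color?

3

Dane, Lune, Ivel pairwise conflict, so at least 3 colors are needed.
A valid assignment using 3 colors: Corve=2, Dane=3, Kell=1, Lune=1, Ivel=2. No two conflicting regions share a color.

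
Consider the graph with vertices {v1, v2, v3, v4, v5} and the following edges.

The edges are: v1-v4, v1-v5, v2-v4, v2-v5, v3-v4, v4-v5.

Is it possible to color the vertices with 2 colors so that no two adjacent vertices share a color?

v2, v4, v5 form a triangle, so at least 3 colors are needed.
So 2 colors are not enough.

No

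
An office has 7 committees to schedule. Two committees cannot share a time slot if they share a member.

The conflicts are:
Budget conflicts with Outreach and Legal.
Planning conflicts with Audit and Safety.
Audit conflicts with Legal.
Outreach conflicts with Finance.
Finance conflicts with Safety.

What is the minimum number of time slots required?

The cycle Legal-Budget-Outreach-Finance-Safety-Planning-Audit-Legal has odd length 7, so it cannot be 2-colored; at least 3 time slots are needed.
Using 3 time slots: Budget=1, Planning=3, Audit=1, Outreach=2, Finance=1, Legal=2, Safety=2. No two conflicting committees share a time slot.

3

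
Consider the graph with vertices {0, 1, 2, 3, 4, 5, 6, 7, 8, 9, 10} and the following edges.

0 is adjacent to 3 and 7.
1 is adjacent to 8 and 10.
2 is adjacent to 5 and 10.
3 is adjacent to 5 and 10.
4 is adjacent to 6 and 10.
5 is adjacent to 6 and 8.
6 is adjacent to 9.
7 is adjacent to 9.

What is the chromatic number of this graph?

3

The cycle 8-1-10-3-5-8 has odd length 5, so it cannot be 2-colored; at least 3 colors are needed.
3 colors suffice: color a → {5, 7, 10}; color b → {2, 3, 6, 8}; color c → {0, 1, 4, 9}. No two adjacent vertices share a color.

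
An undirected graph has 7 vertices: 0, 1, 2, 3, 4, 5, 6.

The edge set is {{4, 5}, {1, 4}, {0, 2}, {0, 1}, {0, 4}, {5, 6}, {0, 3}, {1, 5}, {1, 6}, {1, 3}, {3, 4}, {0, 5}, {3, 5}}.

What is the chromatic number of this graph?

0, 1, 3, 4, 5 form a clique, so at least 5 colors are needed.
5 colors suffice: color a → {0, 6}; color b → {2, 5}; color c → {1}; color d → {4}; color e → {3}. Every edge joins two different colors.

5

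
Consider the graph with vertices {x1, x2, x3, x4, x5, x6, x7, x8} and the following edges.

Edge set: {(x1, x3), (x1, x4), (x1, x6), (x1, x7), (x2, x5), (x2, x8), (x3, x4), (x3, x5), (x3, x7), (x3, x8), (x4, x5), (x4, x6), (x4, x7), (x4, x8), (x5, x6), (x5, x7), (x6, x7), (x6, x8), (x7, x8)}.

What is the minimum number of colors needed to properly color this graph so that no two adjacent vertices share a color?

4

x3, x4, x5, x7 are mutually adjacent (a clique of size 4), so at least 4 colors are needed.
A valid assignment using 4 colors: x1=green, x2=red, x3=yellow, x4=red, x5=green, x6=yellow, x7=blue, x8=green. No two adjacent vertices share a color.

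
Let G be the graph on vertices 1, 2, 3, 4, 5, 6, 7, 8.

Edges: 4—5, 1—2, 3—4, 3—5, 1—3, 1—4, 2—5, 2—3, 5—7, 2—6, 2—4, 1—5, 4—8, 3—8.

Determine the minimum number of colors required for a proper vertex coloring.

1, 2, 3, 4, 5 are pairwise adjacent (a clique of size 5), so at least 5 colors are needed.
5 colors suffice: color a → {4, 6, 7}; color b → {5, 8}; color c → {3}; color d → {2}; color e → {1}. No two adjacent vertices share a color.

5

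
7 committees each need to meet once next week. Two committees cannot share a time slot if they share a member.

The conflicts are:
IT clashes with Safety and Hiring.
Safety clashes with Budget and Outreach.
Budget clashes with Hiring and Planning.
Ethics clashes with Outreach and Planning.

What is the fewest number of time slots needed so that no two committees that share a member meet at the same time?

The cycle Ethics-Planning-Budget-Safety-Outreach-Ethics has odd length 5, so it cannot be 2-colored; at least 3 time slots are needed.
3 time slots suffice: time slot 1 → {IT, Budget, Outreach}; time slot 2 → {Safety, Hiring, Planning}; time slot 3 → {Ethics}. No two conflicting committees share a time slot.

3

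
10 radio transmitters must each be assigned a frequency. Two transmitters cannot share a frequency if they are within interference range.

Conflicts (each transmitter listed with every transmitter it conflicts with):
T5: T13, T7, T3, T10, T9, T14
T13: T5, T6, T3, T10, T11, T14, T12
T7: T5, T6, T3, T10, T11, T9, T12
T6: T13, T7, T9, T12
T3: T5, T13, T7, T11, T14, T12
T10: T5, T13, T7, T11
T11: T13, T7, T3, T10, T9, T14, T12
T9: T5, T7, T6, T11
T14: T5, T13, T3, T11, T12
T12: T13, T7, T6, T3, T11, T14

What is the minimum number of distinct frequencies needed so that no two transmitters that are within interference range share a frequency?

T13, T3, T11, T14, T12 are mutually in conflict, so at least 5 frequencies are needed.
5 frequencies suffice: T5=1, T13=2, T7=2, T6=1, T3=3, T10=3, T11=1, T9=3, T14=5, T12=4. Each listed conflict is separated.

5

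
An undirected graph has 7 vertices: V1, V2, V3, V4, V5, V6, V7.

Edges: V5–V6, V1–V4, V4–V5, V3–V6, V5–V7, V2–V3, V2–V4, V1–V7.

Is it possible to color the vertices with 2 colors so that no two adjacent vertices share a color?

The cycle V6-V5-V4-V2-V3-V6 has odd length 5, so it cannot be 2-colored; at least 3 colors are needed.
So 2 colors are not enough.

No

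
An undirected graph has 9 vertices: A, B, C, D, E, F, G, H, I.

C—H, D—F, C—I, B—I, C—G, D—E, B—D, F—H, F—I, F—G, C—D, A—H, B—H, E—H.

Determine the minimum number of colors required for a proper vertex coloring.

C and G are adjacent, so at least 2 colors are needed.
2 colors suffice: A=2, B=2, C=2, D=1, E=2, F=2, G=1, H=1, I=1. No two adjacent vertices share a color.

2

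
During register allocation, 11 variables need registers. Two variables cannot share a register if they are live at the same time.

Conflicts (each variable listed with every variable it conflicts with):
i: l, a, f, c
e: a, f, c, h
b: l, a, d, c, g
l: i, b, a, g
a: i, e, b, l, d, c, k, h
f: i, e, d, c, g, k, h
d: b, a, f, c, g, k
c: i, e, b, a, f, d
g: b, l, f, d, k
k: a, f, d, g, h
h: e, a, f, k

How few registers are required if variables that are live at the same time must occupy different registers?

4

b, a, d, c pairwise conflict, so at least 4 registers are needed.
4 registers suffice: register 1 → {a, f}; register 2 → {e, l, d}; register 3 → {c, g, h}; register 4 → {i, b, k}. Each listed conflict is separated.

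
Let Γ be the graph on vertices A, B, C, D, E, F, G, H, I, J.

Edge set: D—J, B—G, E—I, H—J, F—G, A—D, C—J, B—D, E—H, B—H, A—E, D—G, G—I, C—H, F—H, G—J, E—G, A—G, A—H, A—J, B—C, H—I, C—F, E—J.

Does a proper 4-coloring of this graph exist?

The chromatic number is 4. A, D, G, J form a clique, so at least 4 colors are needed.
4 colors suffice: A=4, B=2, C=3, D=3, E=3, F=2, G=1, H=1, I=2, J=2.
That is already a proper 4-coloring.

Yes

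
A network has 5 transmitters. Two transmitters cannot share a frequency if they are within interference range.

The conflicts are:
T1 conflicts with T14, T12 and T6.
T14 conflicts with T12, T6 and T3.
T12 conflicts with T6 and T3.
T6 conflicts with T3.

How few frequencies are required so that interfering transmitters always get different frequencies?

T1, T14, T12, T6 pairwise conflict, so at least 4 frequencies are needed.
4 frequencies suffice: frequency 1 → {T14}; frequency 2 → {T12}; frequency 3 → {T6}; frequency 4 → {T1, T3}. Every pair that conflicts lands in different frequencies.

4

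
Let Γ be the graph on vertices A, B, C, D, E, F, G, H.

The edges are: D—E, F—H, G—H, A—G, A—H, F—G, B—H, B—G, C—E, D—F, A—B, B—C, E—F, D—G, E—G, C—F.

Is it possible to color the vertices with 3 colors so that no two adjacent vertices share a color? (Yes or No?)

No

A, B, G, H form a clique, so at least 4 colors are needed.
So 3 colors are not enough.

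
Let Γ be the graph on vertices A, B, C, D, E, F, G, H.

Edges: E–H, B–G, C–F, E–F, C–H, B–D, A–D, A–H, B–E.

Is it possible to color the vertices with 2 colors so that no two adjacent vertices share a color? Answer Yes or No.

No

The cycle H-E-B-D-A-H has odd length 5, so it cannot be 2-colored; at least 3 colors are needed.
So 2 colors are not enough.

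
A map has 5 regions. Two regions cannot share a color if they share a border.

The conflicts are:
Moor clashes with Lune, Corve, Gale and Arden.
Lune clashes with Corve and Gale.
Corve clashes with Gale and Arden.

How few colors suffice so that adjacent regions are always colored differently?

Moor, Lune, Corve, Gale all conflict with each other, so at least 4 colors are needed.
4 colors suffice: color 1 → {Moor}; color 2 → {Corve}; color 3 → {Gale, Arden}; color 4 → {Lune}. No two conflicting regions share a color.

4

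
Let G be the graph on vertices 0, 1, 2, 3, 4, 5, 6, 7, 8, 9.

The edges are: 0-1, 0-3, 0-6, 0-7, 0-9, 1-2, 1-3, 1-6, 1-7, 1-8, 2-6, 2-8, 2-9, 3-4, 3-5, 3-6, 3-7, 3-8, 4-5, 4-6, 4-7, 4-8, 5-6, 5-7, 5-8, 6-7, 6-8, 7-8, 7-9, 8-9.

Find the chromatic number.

6

3, 4, 5, 6, 7, 8 form a clique, so at least 6 colors are needed.
6 colors suffice: 0=b, 1=e, 2=c, 3=d, 4=f, 5=e, 6=a, 7=c, 8=b, 9=a. Each edge has distinct colors on its endpoints.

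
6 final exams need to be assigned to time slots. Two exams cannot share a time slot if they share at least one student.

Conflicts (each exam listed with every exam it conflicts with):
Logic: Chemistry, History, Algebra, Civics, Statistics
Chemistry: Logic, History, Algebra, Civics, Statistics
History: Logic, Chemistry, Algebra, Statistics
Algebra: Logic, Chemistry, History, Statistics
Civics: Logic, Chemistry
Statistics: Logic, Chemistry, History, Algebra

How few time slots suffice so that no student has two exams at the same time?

5

Logic, Chemistry, History, Algebra, Statistics all conflict with each other, so at least 5 time slots are needed.
5 time slots suffice: time slot 1 → {Chemistry}; time slot 2 → {Logic}; time slot 3 → {History, Civics}; time slot 4 → {Statistics}; time slot 5 → {Algebra}. Every pair that conflicts lands in different time slots.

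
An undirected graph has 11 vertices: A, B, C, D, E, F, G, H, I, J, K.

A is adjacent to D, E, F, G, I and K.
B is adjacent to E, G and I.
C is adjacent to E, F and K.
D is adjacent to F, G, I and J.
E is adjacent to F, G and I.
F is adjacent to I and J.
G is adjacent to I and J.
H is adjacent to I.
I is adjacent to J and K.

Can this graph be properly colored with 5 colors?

The chromatic number is 4. B, E, G, I form a clique, so at least 4 colors are needed.
One proper 4-coloring: A=green, B=green, C=red, D=yellow, E=yellow, F=blue, G=blue, H=blue, I=red, J=green, K=blue.
Since 5 ≥ 4, a proper 5-coloring certainly exists.

Yes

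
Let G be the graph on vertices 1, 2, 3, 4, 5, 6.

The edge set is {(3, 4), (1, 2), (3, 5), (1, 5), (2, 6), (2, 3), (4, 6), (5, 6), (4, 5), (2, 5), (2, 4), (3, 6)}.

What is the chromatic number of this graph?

2, 3, 4, 5, 6 are pairwise adjacent (a clique of size 5), so at least 5 colors are needed.
5 colors suffice: color red → {2}; color blue → {5}; color green → {1, 4}; color yellow → {3}; color purple → {6}. Each edge has distinct colors on its endpoints.

5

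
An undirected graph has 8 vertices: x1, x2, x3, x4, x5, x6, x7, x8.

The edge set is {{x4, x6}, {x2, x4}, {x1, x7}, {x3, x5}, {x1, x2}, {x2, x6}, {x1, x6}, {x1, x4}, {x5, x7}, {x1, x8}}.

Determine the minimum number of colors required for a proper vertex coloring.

4

x1, x2, x4, x6 are mutually adjacent (a clique of size 4), so at least 4 colors are needed.
One proper 4-coloring: x1=R, x2=B, x3=B, x4=G, x5=R, x6=Y, x7=B, x8=B. Each edge has distinct colors on its endpoints.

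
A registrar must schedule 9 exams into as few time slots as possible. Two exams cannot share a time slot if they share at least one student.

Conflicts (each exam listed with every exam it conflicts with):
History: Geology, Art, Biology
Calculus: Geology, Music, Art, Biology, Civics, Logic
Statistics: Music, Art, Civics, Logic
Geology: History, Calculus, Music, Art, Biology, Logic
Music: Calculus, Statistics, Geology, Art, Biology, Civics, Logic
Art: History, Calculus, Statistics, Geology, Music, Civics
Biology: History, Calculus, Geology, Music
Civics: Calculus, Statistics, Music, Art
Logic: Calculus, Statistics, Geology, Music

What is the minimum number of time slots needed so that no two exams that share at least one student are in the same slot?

Calculus, Geology, Music, Biology pairwise conflict, so at least 4 time slots are needed.
A valid assignment using 4 time slots: History=1, Calculus=2, Statistics=2, Geology=4, Music=1, Art=3, Biology=3, Civics=4, Logic=3. Each listed conflict is separated.

4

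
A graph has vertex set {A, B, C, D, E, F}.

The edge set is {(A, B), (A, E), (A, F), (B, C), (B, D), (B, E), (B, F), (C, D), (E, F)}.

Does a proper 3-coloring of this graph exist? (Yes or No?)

A, B, E, F form a clique, so at least 4 colors are needed.
So 3 colors are not enough.

No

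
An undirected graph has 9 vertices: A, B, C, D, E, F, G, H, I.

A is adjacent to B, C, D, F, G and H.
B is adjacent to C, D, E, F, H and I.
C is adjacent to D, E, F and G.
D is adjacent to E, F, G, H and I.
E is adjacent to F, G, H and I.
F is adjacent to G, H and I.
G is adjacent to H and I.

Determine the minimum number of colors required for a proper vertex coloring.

A, B, D, F, H form a clique, so at least 5 colors are needed.
5 colors suffice: color red → {D}; color blue → {F}; color green → {B, G}; color yellow → {A, E}; color purple → {C, H, I}. Each edge has distinct colors on its endpoints.

5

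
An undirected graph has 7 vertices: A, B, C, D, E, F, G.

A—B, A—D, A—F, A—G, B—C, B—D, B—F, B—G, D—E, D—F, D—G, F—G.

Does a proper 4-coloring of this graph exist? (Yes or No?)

No

A, B, D, F, G are pairwise adjacent (a clique of size 5), so at least 5 colors are needed.
So 4 colors are not enough.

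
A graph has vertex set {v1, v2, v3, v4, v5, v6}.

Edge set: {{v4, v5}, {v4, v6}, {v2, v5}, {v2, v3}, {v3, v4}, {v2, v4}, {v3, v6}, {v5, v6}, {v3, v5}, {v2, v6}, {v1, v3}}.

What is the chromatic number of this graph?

5

v2, v3, v4, v5, v6 are mutually adjacent (a clique of size 5), so at least 5 colors are needed.
5 colors suffice: v1=blue, v2=purple, v3=red, v4=yellow, v5=blue, v6=green. No two adjacent vertices share a color.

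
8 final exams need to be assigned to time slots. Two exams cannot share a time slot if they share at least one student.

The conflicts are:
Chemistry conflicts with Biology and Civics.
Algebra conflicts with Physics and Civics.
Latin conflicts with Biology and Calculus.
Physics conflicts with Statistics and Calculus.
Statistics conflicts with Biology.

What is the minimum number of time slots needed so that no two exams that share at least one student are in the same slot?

The cycle Biology-Latin-Calculus-Physics-Statistics-Biology has odd length 5, so it cannot be 2-colored; at least 3 time slots are needed.
3 time slots suffice: time slot 1 → {Physics, Biology, Civics}; time slot 2 → {Chemistry, Algebra, Statistics, Calculus}; time slot 3 → {Latin}. No two conflicting exams share a time slot.

3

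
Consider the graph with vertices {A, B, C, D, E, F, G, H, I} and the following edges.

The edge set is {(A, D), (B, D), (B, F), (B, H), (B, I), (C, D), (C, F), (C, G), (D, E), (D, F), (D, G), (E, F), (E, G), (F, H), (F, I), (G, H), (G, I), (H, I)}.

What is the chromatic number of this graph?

B, F, H, I form a clique, so at least 4 colors are needed.
One proper 4-coloring: A=red, B=yellow, C=green, D=blue, E=green, F=red, G=red, H=blue, I=green. Every edge joins two different colors.

4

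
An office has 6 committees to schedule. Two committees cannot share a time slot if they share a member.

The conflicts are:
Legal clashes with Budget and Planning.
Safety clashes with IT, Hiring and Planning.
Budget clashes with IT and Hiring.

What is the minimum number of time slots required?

3

The cycle IT-Budget-Legal-Planning-Safety-IT has odd length 5, so it cannot be 2-colored; at least 3 time slots are needed.
Using 3 time slots: Legal=2, Safety=1, Budget=1, IT=2, Hiring=2, Planning=3. Every pair that conflicts lands in different time slots.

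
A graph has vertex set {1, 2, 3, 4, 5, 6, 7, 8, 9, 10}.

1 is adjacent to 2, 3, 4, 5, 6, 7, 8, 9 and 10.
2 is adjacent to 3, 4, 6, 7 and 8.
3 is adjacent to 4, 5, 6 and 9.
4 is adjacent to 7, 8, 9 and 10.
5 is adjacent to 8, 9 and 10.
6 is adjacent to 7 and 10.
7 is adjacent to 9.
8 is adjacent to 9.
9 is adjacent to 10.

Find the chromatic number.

4

1, 2, 4, 8 form a clique, so at least 4 colors are needed.
4 colors suffice: 1=red, 2=green, 3=yellow, 4=blue, 5=blue, 6=blue, 7=yellow, 8=yellow, 9=green, 10=yellow. Every edge joins two different colors.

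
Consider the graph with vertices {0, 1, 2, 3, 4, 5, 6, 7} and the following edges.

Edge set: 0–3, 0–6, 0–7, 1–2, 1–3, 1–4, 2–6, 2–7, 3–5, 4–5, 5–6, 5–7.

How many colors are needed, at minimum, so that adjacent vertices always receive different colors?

The cycle 4-1-2-6-5-4 has odd length 5, so it cannot be 2-colored; at least 3 colors are needed.
One proper 3-coloring: 0=a, 1=b, 2=a, 3=c, 4=c, 5=a, 6=b, 7=b. No two adjacent vertices share a color.

3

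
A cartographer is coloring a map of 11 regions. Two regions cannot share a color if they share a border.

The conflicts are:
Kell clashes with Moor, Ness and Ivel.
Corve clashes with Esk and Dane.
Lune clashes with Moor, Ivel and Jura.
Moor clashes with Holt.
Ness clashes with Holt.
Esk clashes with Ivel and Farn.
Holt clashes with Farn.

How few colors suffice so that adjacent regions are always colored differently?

Corve and Dane conflict, so at least 2 colors are needed.
A valid assignment using 2 colors: Kell=2, Corve=1, Lune=2, Moor=1, Ness=1, Esk=2, Dane=2, Ivel=1, Jura=1, Holt=2, Farn=1. Each listed conflict is separated.

2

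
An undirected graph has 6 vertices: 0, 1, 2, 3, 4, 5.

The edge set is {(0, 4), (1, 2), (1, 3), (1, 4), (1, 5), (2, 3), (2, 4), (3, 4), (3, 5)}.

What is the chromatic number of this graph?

4

1, 2, 3, 4 are mutually adjacent (a clique of size 4), so at least 4 colors are needed.
4 colors suffice: color a → {0, 1}; color b → {4, 5}; color c → {3}; color d → {2}. Every edge joins two different colors.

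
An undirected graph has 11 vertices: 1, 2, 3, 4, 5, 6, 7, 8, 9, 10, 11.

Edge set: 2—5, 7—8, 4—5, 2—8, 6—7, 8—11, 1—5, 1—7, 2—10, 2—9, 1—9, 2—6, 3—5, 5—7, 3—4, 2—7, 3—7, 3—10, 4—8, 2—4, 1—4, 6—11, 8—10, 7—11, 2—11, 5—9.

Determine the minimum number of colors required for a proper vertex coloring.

2, 6, 7, 11 form a clique, so at least 4 colors are needed.
4 colors suffice: color red → {1, 2, 3}; color blue → {4, 7, 9, 10}; color green → {5, 6, 8}; color yellow → {11}. Every edge joins two different colors.

4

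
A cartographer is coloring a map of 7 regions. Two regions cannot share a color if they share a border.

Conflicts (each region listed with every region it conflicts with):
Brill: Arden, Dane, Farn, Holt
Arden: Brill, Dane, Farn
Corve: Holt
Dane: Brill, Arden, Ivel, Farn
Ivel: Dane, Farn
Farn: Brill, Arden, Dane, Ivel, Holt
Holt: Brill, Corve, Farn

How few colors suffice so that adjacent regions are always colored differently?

Brill, Arden, Dane, Farn are mutually in conflict, so at least 4 colors are needed.
A valid assignment using 4 colors: Brill=2, Arden=4, Corve=1, Dane=3, Ivel=2, Farn=1, Holt=3. Every pair that conflicts lands in different colors.

4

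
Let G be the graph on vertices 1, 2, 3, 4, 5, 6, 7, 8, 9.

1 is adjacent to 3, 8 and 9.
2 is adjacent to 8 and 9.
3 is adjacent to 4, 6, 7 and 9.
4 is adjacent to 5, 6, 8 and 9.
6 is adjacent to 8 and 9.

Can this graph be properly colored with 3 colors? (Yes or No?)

3, 4, 6, 9 are mutually adjacent (a clique of size 4), so at least 4 colors are needed.
So 3 colors are not enough.

No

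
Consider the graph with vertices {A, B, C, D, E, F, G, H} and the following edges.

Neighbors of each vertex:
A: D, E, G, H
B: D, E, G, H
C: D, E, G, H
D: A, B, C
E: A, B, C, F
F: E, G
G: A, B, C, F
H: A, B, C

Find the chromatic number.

C and D are adjacent, so at least 2 colors are needed.
2 colors suffice: color 1 → {A, B, C, F}; color 2 → {D, E, G, H}. Every edge joins two different colors.

2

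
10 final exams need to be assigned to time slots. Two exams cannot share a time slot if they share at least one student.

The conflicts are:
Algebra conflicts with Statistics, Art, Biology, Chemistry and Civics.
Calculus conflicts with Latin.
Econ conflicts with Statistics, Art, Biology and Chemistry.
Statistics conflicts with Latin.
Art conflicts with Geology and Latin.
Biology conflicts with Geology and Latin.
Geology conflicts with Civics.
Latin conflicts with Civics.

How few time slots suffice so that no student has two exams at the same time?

Econ and Chemistry conflict, so at least 2 time slots are needed.
2 time slots suffice: time slot 1 → {Algebra, Econ, Geology, Latin}; time slot 2 → {Calculus, Statistics, Art, Biology, Chemistry, Civics}. Every pair that conflicts lands in different time slots.

2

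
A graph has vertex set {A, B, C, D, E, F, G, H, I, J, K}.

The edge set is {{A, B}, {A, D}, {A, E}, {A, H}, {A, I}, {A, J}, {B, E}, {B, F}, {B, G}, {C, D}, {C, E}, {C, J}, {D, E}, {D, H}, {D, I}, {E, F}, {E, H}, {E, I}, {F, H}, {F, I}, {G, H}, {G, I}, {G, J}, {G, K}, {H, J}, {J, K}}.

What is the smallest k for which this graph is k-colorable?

A, D, E, I form a clique, so at least 4 colors are needed.
4 colors suffice: color 1 → {E, G}; color 2 → {A, C, F, K}; color 3 → {B, H, I}; color 4 → {D, J}. Every edge joins two different colors.

4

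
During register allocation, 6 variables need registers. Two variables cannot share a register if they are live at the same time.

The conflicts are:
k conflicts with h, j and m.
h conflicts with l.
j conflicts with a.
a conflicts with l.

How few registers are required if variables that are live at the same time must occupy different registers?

The cycle l-h-k-j-a-l has odd length 5, so it cannot be 2-colored; at least 3 registers are needed.
Using 3 registers: k=1, h=2, j=2, a=3, l=1, m=2. Each listed conflict is separated.

3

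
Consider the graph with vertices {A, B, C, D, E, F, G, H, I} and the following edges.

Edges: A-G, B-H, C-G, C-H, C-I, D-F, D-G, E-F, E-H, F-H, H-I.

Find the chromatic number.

E, F, H are pairwise adjacent, so at least 3 colors are needed.
3 colors suffice: A=blue, B=blue, C=blue, D=green, E=green, F=blue, G=red, H=red, I=green. No two adjacent vertices share a color.

3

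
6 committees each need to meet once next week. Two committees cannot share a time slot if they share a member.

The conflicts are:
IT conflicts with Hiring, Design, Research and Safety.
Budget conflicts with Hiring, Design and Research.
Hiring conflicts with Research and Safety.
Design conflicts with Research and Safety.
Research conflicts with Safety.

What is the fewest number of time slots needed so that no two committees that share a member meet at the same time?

IT, Design, Research, Safety are mutually in conflict, so at least 4 time slots are needed.
A valid assignment using 4 time slots: IT=2, Budget=2, Hiring=4, Design=4, Research=1, Safety=3. Each listed conflict is separated.

4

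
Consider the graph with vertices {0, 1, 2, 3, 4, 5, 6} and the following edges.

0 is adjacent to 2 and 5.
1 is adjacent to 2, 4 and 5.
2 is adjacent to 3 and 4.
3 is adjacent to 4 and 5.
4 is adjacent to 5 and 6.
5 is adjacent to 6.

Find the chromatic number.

3

4, 5, 6 are mutually adjacent, so at least 3 colors are needed.
3 colors suffice: color red → {0, 4}; color blue → {2, 5}; color green → {1, 3, 6}. Every edge joins two different colors.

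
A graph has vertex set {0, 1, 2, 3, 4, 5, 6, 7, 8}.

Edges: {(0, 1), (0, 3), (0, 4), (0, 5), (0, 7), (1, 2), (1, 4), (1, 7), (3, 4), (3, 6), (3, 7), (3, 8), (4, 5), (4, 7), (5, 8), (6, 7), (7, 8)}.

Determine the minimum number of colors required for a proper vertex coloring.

4

0, 3, 4, 7 are mutually adjacent (a clique of size 4), so at least 4 colors are needed.
4 colors suffice: color a → {2, 5, 7}; color b → {4, 6, 8}; color c → {0}; color d → {1, 3}. Every edge joins two different colors.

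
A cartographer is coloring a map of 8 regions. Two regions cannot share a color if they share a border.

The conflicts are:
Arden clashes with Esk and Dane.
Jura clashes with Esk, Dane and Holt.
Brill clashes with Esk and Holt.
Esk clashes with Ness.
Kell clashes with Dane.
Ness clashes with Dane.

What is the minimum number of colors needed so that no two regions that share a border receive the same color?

2

Esk and Ness conflict, so at least 2 colors are needed.
2 colors suffice: color 1 → {Esk, Dane, Holt}; color 2 → {Arden, Jura, Brill, Kell, Ness}. No two conflicting regions share a color.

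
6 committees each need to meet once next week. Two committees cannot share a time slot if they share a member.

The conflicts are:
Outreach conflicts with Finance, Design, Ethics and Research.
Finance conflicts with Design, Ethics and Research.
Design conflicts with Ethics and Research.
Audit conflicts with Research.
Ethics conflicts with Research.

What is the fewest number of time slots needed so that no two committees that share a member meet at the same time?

5

Outreach, Finance, Design, Ethics, Research pairwise conflict, so at least 5 time slots are needed.
5 time slots suffice: time slot 1 → {Research}; time slot 2 → {Outreach, Audit}; time slot 3 → {Ethics}; time slot 4 → {Design}; time slot 5 → {Finance}. No two conflicting committees share a time slot.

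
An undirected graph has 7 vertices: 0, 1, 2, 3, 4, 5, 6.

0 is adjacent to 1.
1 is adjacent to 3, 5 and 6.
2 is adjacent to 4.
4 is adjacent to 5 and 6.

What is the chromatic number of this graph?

2

1 and 3 are adjacent, so at least 2 colors are needed.
One proper 2-coloring: 0=b, 1=a, 2=b, 3=b, 4=a, 5=b, 6=b. No two adjacent vertices share a color.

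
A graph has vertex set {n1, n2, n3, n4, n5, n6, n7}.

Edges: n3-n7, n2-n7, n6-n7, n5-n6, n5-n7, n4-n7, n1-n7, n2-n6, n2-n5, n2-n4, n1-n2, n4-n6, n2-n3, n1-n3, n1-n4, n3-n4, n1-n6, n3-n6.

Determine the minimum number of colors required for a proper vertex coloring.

6

n1, n2, n3, n4, n6, n7 are pairwise adjacent (a clique of size 6), so at least 6 colors are needed.
6 colors suffice: color 1 → {n6}; color 2 → {n2}; color 3 → {n7}; color 4 → {n4, n5}; color 5 → {n3}; color 6 → {n1}. No two adjacent vertices share a color.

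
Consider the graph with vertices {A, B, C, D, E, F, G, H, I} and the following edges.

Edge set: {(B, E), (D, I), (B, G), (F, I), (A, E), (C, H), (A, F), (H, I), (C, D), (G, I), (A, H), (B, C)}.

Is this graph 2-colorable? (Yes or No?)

The cycle B-G-I-H-C-B has odd length 5, so it cannot be 2-colored; at least 3 colors are needed.
So 2 colors are not enough.

No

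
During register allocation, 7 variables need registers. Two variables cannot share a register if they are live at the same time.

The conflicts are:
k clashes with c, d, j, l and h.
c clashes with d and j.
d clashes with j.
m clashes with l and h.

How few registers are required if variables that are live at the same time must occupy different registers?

k, c, d, j pairwise conflict, so at least 4 registers are needed.
Using 4 registers: k=1, c=3, d=2, j=4, m=1, l=2, h=2. No two conflicting variables share a register.

4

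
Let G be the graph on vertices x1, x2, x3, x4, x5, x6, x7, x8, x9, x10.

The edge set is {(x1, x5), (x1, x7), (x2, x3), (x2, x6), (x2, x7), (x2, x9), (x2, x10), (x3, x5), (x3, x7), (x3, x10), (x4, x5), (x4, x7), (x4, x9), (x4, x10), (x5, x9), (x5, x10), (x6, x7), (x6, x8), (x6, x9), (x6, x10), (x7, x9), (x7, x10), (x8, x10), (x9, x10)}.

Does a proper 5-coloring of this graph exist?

The chromatic number is 5. x2, x6, x7, x9, x10 are mutually adjacent (a clique of size 5), so at least 5 colors are needed.
5 colors suffice: color 1 → {x1, x10}; color 2 → {x5, x7, x8}; color 3 → {x3, x9}; color 4 → {x2, x4}; color 5 → {x6}.
That is already a proper 5-coloring.

Yes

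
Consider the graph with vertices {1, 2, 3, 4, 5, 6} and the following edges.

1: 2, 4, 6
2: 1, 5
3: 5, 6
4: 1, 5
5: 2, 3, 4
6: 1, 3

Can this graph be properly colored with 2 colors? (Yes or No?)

The cycle 6-3-5-4-1-6 has odd length 5, so it cannot be 2-colored; at least 3 colors are needed.
So 2 colors are not enough.

No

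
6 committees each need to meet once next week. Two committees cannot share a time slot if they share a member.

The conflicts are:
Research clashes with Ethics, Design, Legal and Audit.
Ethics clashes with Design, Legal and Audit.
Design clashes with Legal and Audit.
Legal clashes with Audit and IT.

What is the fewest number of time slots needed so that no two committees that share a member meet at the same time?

5

Research, Ethics, Design, Legal, Audit all conflict with each other, so at least 5 time slots are needed.
5 time slots suffice: time slot 1 → {Legal}; time slot 2 → {Ethics, IT}; time slot 3 → {Design}; time slot 4 → {Audit}; time slot 5 → {Research}. Each listed conflict is separated.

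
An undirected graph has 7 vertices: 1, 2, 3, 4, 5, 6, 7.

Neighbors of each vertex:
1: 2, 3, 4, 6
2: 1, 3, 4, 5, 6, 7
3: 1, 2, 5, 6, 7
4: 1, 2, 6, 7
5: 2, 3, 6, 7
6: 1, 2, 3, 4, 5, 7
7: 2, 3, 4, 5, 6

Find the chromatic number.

2, 3, 5, 6, 7 are mutually adjacent (a clique of size 5), so at least 5 colors are needed.
5 colors suffice: color a → {2}; color b → {6}; color c → {3, 4}; color d → {1, 7}; color e → {5}. No two adjacent vertices share a color.

5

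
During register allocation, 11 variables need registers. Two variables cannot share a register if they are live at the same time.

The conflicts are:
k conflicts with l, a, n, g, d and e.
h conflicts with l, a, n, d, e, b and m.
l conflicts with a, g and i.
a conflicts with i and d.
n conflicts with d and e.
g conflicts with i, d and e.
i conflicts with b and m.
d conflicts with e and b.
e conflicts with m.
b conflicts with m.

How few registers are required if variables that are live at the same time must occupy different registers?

k, g, d, e all conflict with each other, so at least 4 registers are needed.
A valid assignment using 4 registers: k=2, h=2, l=3, a=4, n=4, g=4, i=1, d=1, e=3, b=3, m=4. Each listed conflict is separated.

4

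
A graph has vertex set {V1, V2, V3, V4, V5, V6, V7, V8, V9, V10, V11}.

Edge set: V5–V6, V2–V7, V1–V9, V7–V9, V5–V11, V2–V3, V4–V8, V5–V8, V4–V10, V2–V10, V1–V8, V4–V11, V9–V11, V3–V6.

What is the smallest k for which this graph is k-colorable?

3

The cycle V9-V11-V5-V8-V1-V9 has odd length 5, so it cannot be 2-colored; at least 3 colors are needed.
A valid assignment using 3 colors: V1=green, V2=red, V3=green, V4=red, V5=red, V6=blue, V7=blue, V8=blue, V9=red, V10=blue, V11=blue. No two adjacent vertices share a color.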